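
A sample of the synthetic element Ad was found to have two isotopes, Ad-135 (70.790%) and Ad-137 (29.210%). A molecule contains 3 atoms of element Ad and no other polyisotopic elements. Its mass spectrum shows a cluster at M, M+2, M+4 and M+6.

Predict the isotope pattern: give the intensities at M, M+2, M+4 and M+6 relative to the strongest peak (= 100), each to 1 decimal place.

80.8 : 100.0 : 41.3 : 5.7

Each Ad atom is independently Ad-135 (p = 0.70790) or Ad-137 (q = 0.29210); the cluster is the binomial expansion (p + q)^3.
P(M) = 0.70790^3 = 0.354745
P(M+2) = 3 × 0.70790^2 × 0.29210^1 = 0.439134
P(M+4) = 3 × 0.70790^1 × 0.29210^2 = 0.181199
P(M+6) = 0.29210^3 = 0.024923
The M+2 peak is largest (0.439134); scaling to 100 gives 80.8 : 100.0 : 41.3 : 5.7.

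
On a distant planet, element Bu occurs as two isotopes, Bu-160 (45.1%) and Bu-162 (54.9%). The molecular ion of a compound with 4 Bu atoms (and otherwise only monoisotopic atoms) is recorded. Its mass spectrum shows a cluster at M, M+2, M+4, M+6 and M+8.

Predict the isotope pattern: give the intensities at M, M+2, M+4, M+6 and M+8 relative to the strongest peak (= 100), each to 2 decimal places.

11.25 : 54.77 : 100.00 : 81.15 : 24.70

The 4 Bu atoms are independent, so intensities follow the terms of (0.451 + 0.549)^4.
P(M) = 0.451^4 = 0.041372
P(M+2) = 4 × 0.451^3 × 0.549^1 = 0.201448
P(M+4) = 6 × 0.451^2 × 0.549^2 = 0.367832
P(M+6) = 4 × 0.451^1 × 0.549^3 = 0.298506
P(M+8) = 0.549^4 = 0.090843
The M+4 peak is largest (0.367832); scaling to 100 gives 11.25 : 54.77 : 100.00 : 81.15 : 24.70.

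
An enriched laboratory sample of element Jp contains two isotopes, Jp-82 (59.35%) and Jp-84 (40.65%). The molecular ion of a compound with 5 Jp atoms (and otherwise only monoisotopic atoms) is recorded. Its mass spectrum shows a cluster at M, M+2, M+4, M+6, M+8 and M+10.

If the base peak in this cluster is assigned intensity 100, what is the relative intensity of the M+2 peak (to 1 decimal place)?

73.0

(0.5935 + 0.4065)^5 gives M 0.0736, M+2 0.2522, M+4 0.3454, M+6 0.2366, M+8 0.0810, M+10 0.0111; the largest is M+4.
P(M+4) = C(5,2) × 0.5935^3 × 0.4065^2 = 10 × 0.20905578 × 0.16524225 = 0.345448 (base)
P(M+2) = C(5,1) × 0.5935^4 × 0.4065^1 = 5 × 0.1240746 × 0.4065 = 0.252182
Relative intensity = 0.252182 / 0.345448 × 100 = 73.0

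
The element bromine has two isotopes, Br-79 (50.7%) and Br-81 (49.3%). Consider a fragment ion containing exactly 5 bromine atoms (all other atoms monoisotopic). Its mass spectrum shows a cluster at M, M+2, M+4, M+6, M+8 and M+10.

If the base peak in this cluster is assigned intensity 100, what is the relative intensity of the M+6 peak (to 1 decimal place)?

97.2

Binomial terms of (0.507 + 0.493)^5: M 0.0335, M+2 0.1629, M+4 0.3168, M+6 0.3080, M+8 0.1497, M+10 0.0291 → M+4 is the base peak.
P(M+4) = C(5,2) × 0.507^3 × 0.493^2 = 10 × 0.13032384 × 0.243049 = 0.316751 (base)
P(M+6) = C(5,3) × 0.507^2 × 0.493^3 = 10 × 0.257049 × 0.11982316 = 0.308004
Relative intensity = 0.308004 / 0.316751 × 100 = 97.2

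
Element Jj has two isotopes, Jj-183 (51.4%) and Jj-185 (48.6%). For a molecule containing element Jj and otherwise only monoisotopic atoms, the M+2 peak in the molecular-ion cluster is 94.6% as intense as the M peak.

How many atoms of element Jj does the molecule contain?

The M+2/M ratio from n Jj atoms is n · q/p = n · 0.486/0.514.
n = 0.946 × 0.514/0.486 = 1.00 ≈ 1

1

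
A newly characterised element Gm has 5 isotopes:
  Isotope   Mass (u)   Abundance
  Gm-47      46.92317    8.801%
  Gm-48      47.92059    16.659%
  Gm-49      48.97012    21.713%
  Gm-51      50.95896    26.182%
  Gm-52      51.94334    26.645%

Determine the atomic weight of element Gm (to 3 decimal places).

49.928 u

The abundance-weighted mean is 0.08801 × 46.92317 + 0.16659 × 47.92059 + 0.21713 × 48.97012 + 0.26182 × 50.95896 + 0.26645 × 51.94334
= 4.129708 + 7.983091 + 10.632882 + 13.342075 + 13.840303 = 49.928059 u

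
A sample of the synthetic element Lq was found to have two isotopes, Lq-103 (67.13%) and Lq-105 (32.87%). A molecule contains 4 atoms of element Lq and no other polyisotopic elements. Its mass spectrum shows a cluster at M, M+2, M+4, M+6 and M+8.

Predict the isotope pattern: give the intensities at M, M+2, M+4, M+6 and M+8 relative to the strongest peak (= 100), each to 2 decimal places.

51.06 : 100.00 : 73.45 : 23.98 : 2.93

Each Lq atom is independently Lq-103 (p = 0.6713) or Lq-105 (q = 0.3287); the cluster is the binomial expansion (p + q)^4.
P(M) = 0.6713^4 = 0.203080
P(M+2) = 4 × 0.6713^3 × 0.3287^1 = 0.397749
P(M+4) = 6 × 0.6713^2 × 0.3287^2 = 0.292135
P(M+6) = 4 × 0.6713^1 × 0.3287^3 = 0.095362
P(M+8) = 0.3287^4 = 0.011673
The M+2 peak is largest (0.397749); scaling to 100 gives 51.06 : 100.00 : 73.45 : 23.98 : 2.93.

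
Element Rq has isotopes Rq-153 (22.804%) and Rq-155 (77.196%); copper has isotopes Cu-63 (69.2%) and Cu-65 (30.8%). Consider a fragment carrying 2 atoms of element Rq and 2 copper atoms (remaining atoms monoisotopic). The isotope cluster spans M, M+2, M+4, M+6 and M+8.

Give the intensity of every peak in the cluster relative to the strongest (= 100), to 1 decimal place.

Element Rq pattern (n=2): 0.05200224 : 0.35207552 : 0.59592224
Copper pattern (n=2): 0.478864 : 0.426272 : 0.094864
Convolve the two distributions (both contribute in 2-u steps):
  M: 0.05200224×0.478864 = 0.024902
  M+2: 0.05200224×0.426272 + 0.35207552×0.478864 = 0.190763
  M+4: 0.05200224×0.094864 + 0.35207552×0.426272 + 0.59592224×0.478864 = 0.440379
  M+6: 0.35207552×0.094864 + 0.59592224×0.426272 = 0.287424
  M+8: 0.59592224×0.094864 = 0.056532
Scale to base peak (0.440379) = 100: 5.7 : 43.3 : 100.0 : 65.3 : 12.8

5.7 : 43.3 : 100.0 : 65.3 : 12.8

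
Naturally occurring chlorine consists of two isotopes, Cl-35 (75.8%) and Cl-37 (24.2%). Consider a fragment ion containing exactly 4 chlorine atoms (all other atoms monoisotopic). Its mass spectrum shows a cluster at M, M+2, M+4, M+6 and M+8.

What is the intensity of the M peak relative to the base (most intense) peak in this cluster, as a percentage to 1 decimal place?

Term probabilities: M 0.3301, M+2 0.4216, M+4 0.2019, M+6 0.0430, M+8 0.0034. Base peak = M+2.
P(M+2) = C(4,1) × 0.758^3 × 0.242^1 = 4 × 0.43551951 × 0.2420 = 0.421583 (base)
P(M) = C(4,0) × 0.758^4 × 0.242^0 = 1 × 0.33012379 × 1.0000 = 0.330124
Relative intensity = 0.330124 / 0.421583 × 100 = 78.3

78.3%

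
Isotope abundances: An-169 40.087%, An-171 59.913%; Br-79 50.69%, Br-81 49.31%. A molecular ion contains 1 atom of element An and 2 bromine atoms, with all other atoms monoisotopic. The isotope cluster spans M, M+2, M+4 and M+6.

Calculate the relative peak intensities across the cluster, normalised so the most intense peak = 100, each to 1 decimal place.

25.9 : 89.3 : 100.0 : 36.7

Element An pattern (n=1): 0.40087 : 0.59913
Bromine pattern (n=2): 0.25694761 : 0.49990478 : 0.24314761
Convolve the two distributions (both contribute in 2-u steps):
  M: 0.40087×0.25694761 = 0.103003
  M+2: 0.40087×0.49990478 + 0.59913×0.25694761 = 0.354342
  M+4: 0.40087×0.24314761 + 0.59913×0.49990478 = 0.396979
  M+6: 0.59913×0.24314761 = 0.145677
Scale to base peak (0.396979) = 100: 25.9 : 89.3 : 100.0 : 36.7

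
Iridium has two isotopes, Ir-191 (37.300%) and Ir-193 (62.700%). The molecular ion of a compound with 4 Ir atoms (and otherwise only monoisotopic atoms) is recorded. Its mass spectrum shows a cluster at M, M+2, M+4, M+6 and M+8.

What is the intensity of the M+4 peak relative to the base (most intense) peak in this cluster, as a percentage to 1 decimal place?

89.2%

Term probabilities: M 0.0194, M+2 0.1302, M+4 0.3282, M+6 0.3678, M+8 0.1546. Base peak = M+6.
P(M+6) = C(4,3) × 0.37300^1 × 0.62700^3 = 4 × 0.3730 × 0.24649188 = 0.367766 (base)
P(M+4) = C(4,2) × 0.37300^2 × 0.62700^2 = 6 × 0.139129 × 0.393129 = 0.328174
Relative intensity = 0.328174 / 0.367766 × 100 = 89.2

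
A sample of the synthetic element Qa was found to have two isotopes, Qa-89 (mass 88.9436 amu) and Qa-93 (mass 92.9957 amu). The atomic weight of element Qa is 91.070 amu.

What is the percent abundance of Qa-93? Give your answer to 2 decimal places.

Let x be the fractional abundance of Qa-89; then Qa-93 has abundance 1 − x.
88.9436·x + 92.9957·(1 − x) = 91.070
(88.9436 − 92.9957)·x = 91.070 − 92.9957
x = -1.9257 / -4.0521 = 0.47524 → 47.52% Qa-89, 52.48% Qa-93.

52.48%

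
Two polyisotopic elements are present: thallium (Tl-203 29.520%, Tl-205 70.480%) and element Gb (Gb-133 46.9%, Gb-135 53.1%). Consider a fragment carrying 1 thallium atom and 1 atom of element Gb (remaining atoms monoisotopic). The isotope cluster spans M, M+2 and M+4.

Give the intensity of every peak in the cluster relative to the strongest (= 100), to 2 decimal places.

28.41 : 100.00 : 76.80

Thallium pattern (n=1): 0.2952 : 0.7048
Element Gb pattern (n=1): 0.4690 : 0.5310
Convolve the two distributions (both contribute in 2-u steps):
  M: 0.2952×0.4690 = 0.138449
  M+2: 0.2952×0.5310 + 0.7048×0.4690 = 0.487302
  M+4: 0.7048×0.5310 = 0.374249
Scale to base peak (0.487302) = 100: 28.41 : 100.00 : 76.80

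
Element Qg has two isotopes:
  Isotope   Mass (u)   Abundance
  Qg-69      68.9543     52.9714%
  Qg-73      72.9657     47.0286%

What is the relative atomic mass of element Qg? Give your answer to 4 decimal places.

The abundance-weighted mean is 0.529714 × 68.9543 + 0.470286 × 72.9657
= 36.52606 + 34.31475 = 70.84081 u

70.8408 u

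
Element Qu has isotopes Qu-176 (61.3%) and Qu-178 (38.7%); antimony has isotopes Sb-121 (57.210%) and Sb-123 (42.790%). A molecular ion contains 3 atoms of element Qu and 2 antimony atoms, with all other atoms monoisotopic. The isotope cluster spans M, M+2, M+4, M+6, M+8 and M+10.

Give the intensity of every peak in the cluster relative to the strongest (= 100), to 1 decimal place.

Element Qu pattern (n=3): 0.2303464 : 0.43626781 : 0.27542519 : 0.0579606
Antimony pattern (n=2): 0.32729841 : 0.48960318 : 0.18309841
Convolve the two distributions (both contribute in 2-u steps):
  M: 0.2303464×0.32729841 = 0.075392
  M+2: 0.2303464×0.48960318 + 0.43626781×0.32729841 = 0.255568
  M+4: 0.2303464×0.18309841 + 0.43626781×0.48960318 + 0.27542519×0.32729841 = 0.345920
  M+6: 0.43626781×0.18309841 + 0.27542519×0.48960318 + 0.0579606×0.32729841 = 0.233699
  M+8: 0.27542519×0.18309841 + 0.0579606×0.48960318 = 0.078808
  M+10: 0.0579606×0.18309841 = 0.010612
Scale to base peak (0.345920) = 100: 21.8 : 73.9 : 100.0 : 67.6 : 22.8 : 3.1

21.8 : 73.9 : 100.0 : 67.6 : 22.8 : 3.1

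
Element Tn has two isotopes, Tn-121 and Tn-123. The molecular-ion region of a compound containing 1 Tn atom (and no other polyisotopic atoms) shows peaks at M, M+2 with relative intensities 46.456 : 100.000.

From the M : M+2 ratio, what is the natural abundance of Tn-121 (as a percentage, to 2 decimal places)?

31.72%

Write p for the Tn-121 fraction. I(M+2)/I(M) = [C(1,1)·p^0·(1−p)] / p^1 = 1·(1−p)/p = 100.000/46.456 = 2.1526
(1−p)/p = 2.1526/1 = 2.1526  ⇒  p = 1/(1 + 2.1526) = 0.3172
Tn-121: 31.72%, Tn-123: 68.28%.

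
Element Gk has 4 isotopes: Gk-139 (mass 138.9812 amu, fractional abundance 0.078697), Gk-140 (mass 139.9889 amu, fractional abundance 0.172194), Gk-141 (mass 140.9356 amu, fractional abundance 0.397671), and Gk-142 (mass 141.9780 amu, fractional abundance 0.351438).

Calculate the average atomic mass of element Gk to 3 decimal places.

140.985 amu

Average mass = Σ (abundance × isotope mass) = 0.078697 × 138.9812 + 0.172194 × 139.9889 + 0.397671 × 140.9356 + 0.351438 × 141.9780
= 10.93740 + 24.10525 + 56.04600 + 49.89646 = 140.98511 amu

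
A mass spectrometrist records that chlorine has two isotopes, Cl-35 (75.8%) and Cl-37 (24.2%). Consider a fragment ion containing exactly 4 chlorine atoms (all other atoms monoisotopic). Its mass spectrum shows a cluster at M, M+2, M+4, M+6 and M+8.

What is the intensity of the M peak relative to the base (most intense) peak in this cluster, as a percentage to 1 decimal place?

Term probabilities: M 0.3301, M+2 0.4216, M+4 0.2019, M+6 0.0430, M+8 0.0034. Base peak = M+2.
P(M+2) = C(4,1) × 0.758^3 × 0.242^1 = 4 × 0.43551951 × 0.2420 = 0.421583 (base)
P(M) = C(4,0) × 0.758^4 × 0.242^0 = 1 × 0.33012379 × 1.0000 = 0.330124
Relative intensity = 0.330124 / 0.421583 × 100 = 78.3

78.3%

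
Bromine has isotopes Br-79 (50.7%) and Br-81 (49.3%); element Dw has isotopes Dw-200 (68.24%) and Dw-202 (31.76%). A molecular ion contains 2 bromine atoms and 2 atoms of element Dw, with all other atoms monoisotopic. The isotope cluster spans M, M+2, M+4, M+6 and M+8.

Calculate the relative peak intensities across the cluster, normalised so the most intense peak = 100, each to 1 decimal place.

33.6 : 96.7 : 100.0 : 43.8 : 6.9

Bromine pattern (n=2): 0.257049 : 0.499902 : 0.243049
Element Dw pattern (n=2): 0.46566976 : 0.43346048 : 0.10086976
Convolve the two distributions (both contribute in 2-u steps):
  M: 0.257049×0.46566976 = 0.119700
  M+2: 0.257049×0.43346048 + 0.499902×0.46566976 = 0.344210
  M+4: 0.257049×0.10086976 + 0.499902×0.43346048 + 0.243049×0.46566976 = 0.355797
  M+6: 0.499902×0.10086976 + 0.243049×0.43346048 = 0.155777
  M+8: 0.243049×0.10086976 = 0.024516
Scale to base peak (0.355797) = 100: 33.6 : 96.7 : 100.0 : 43.8 : 6.9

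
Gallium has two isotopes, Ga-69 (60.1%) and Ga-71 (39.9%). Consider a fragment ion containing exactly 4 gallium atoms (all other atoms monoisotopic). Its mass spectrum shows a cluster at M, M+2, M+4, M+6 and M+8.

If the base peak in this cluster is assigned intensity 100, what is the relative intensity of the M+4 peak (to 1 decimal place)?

99.6

(0.601 + 0.399)^4 gives M 0.1305, M+2 0.3465, M+4 0.3450, M+6 0.1527, M+8 0.0253; the largest is M+2.
P(M+2) = C(4,1) × 0.601^3 × 0.399^1 = 4 × 0.2170818 × 0.3990 = 0.346463 (base)
P(M+4) = C(4,2) × 0.601^2 × 0.399^2 = 6 × 0.361201 × 0.159201 = 0.345021
Relative intensity = 0.345021 / 0.346463 × 100 = 99.6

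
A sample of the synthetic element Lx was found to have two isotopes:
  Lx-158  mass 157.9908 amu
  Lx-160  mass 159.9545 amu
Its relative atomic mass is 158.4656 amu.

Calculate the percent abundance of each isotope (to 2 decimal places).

Lx-158: 75.82%, Lx-160: 24.18%

Writing the weighted mean with unknown fraction x of Lx-158:
157.9908·x + 159.9545·(1 − x) = 158.4656
(157.9908 − 159.9545)·x = 158.4656 − 159.9545
x = -1.4889 / -1.9637 = 0.75821 → 75.82% Lx-158, 24.18% Lx-160.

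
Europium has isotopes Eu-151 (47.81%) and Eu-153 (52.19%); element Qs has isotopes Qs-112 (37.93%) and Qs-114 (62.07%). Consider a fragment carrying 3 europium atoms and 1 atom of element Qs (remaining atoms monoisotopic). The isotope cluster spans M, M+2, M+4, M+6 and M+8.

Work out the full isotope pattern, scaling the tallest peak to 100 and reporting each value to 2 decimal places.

11.19 : 54.97 : 100.00 : 80.04 : 23.83

Europium pattern (n=3): 0.10928391 : 0.3578871 : 0.39067407 : 0.14215492
Element Qs pattern (n=1): 0.3793 : 0.6207
Convolve the two distributions (both contribute in 2-u steps):
  M: 0.10928391×0.3793 = 0.041451
  M+2: 0.10928391×0.6207 + 0.3578871×0.3793 = 0.203579
  M+4: 0.3578871×0.6207 + 0.39067407×0.3793 = 0.370323
  M+6: 0.39067407×0.6207 + 0.14215492×0.3793 = 0.296411
  M+8: 0.14215492×0.6207 = 0.088236
Scale to base peak (0.370323) = 100: 11.19 : 54.97 : 100.00 : 80.04 : 23.83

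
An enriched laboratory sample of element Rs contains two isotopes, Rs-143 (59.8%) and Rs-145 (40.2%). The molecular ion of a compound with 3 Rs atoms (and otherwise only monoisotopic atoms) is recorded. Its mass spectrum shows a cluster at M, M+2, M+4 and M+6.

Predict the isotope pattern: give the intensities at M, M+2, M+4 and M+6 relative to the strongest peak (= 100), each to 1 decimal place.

Expanding (0.598 + 0.402)^3:
P(M) = 0.598^3 = 0.213847
P(M+2) = 3 × 0.598^2 × 0.402^1 = 0.431270
P(M+4) = 3 × 0.598^1 × 0.402^2 = 0.289918
P(M+6) = 0.402^3 = 0.064965
The M+2 peak is largest (0.431270); scaling to 100 gives 49.6 : 100.0 : 67.2 : 15.1.

49.6 : 100.0 : 67.2 : 15.1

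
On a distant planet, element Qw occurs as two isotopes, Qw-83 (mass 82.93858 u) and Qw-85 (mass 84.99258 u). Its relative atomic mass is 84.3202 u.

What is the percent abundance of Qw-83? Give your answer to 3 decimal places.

32.735%

Let x be the fractional abundance of Qw-83; then Qw-85 has abundance 1 − x.
82.93858·x + 84.99258·(1 − x) = 84.3202
(82.93858 − 84.99258)·x = 84.3202 − 84.99258
x = -0.67238 / -2.05400 = 0.32735 → 32.735% Qw-83, 67.265% Qw-85.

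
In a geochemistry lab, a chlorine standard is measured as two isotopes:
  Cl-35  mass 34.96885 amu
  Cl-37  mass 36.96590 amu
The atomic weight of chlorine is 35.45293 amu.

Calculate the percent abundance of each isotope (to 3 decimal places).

With x = fraction of Cl-35 (so Cl-37 is 1 − x):
34.96885·x + 36.96590·(1 − x) = 35.45293
(34.96885 − 36.96590)·x = 35.45293 − 36.96590
x = -1.51297 / -1.99705 = 0.75760 → 75.760% Cl-35, 24.240% Cl-37.

Cl-35: 75.760%, Cl-37: 24.240%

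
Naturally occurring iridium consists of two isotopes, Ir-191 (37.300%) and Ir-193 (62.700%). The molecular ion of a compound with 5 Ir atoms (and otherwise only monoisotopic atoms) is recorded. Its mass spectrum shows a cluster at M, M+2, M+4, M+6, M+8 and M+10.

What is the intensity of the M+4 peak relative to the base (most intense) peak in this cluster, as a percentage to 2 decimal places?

(0.37300 + 0.62700)^5 gives M 0.0072, M+2 0.0607, M+4 0.2040, M+6 0.3429, M+8 0.2882, M+10 0.0969; the largest is M+6.
P(M+6) = C(5,3) × 0.37300^2 × 0.62700^3 = 10 × 0.139129 × 0.24649188 = 0.342942 (base)
P(M+4) = C(5,2) × 0.37300^3 × 0.62700^2 = 10 × 0.05189512 × 0.393129 = 0.204015
Relative intensity = 0.204015 / 0.342942 × 100 = 59.49

59.49%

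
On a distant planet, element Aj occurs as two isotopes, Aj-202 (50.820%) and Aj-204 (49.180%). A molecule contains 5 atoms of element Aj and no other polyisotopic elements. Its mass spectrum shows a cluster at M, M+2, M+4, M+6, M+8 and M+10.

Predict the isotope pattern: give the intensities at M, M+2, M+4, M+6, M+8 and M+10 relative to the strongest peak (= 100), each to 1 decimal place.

The 5 Aj atoms are independent, so intensities follow the terms of (0.50820 + 0.49180)^5.
P(M) = 0.50820^5 = 0.033898
P(M+2) = 5 × 0.50820^4 × 0.49180^1 = 0.164020
P(M+4) = 10 × 0.50820^3 × 0.49180^2 = 0.317454
P(M+6) = 10 × 0.50820^2 × 0.49180^3 = 0.307210
P(M+8) = 5 × 0.50820^1 × 0.49180^4 = 0.148648
P(M+10) = 0.49180^5 = 0.028770
The M+4 peak is largest (0.317454); scaling to 100 gives 10.7 : 51.7 : 100.0 : 96.8 : 46.8 : 9.1.

10.7 : 51.7 : 100.0 : 96.8 : 46.8 : 9.1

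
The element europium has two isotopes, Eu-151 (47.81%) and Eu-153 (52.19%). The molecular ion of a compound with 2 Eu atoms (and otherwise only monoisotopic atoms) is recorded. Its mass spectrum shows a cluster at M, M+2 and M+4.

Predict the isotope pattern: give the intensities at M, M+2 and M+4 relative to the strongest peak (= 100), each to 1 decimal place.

45.8 : 100.0 : 54.6

Expanding (0.4781 + 0.5219)^2:
P(M) = 0.4781^2 = 0.228580
P(M+2) = 2 × 0.4781^1 × 0.5219^1 = 0.499041
P(M+4) = 0.5219^2 = 0.272380
The M+2 peak is largest (0.499041); scaling to 100 gives 45.8 : 100.0 : 54.6.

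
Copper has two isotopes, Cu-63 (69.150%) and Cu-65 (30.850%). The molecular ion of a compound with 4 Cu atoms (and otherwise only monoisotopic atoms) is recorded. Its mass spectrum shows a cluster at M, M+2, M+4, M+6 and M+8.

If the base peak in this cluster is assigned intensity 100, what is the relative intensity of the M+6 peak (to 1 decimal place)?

19.9

Term probabilities: M 0.2286, M+2 0.4080, M+4 0.2731, M+6 0.0812, M+8 0.0091. Base peak = M+2.
P(M+2) = C(4,1) × 0.69150^3 × 0.30850^1 = 4 × 0.33065611 × 0.3085 = 0.408030 (base)
P(M+6) = C(4,3) × 0.69150^1 × 0.30850^3 = 4 × 0.6915 × 0.02936064 = 0.081212
Relative intensity = 0.081212 / 0.408030 × 100 = 19.9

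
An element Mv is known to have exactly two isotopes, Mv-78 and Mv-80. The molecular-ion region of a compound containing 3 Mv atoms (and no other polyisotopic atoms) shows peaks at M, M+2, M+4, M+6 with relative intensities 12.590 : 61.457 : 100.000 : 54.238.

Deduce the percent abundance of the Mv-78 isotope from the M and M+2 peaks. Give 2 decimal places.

Write p for the Mv-78 fraction. I(M+2)/I(M) = [C(3,1)·p^2·(1−p)] / p^3 = 3·(1−p)/p = 61.457/12.590 = 4.8814
(1−p)/p = 4.8814/3 = 1.6271  ⇒  p = 1/(1 + 1.6271) = 0.3806
Mv-78: 38.06%, Mv-80: 61.94%.

38.06%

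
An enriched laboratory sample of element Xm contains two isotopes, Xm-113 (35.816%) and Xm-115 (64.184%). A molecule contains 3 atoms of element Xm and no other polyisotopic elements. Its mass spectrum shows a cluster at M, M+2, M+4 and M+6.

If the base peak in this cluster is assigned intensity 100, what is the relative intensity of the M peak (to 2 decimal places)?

Binomial terms of (0.35816 + 0.64184)^3: M 0.0459, M+2 0.2470, M+4 0.4426, M+6 0.2644 → M+4 is the base peak.
P(M+4) = C(3,2) × 0.35816^1 × 0.64184^2 = 3 × 0.35816 × 0.41195859 = 0.442641 (base)
P(M) = C(3,0) × 0.35816^3 × 0.64184^0 = 1 × 0.04594426 × 1.0000 = 0.045944
Relative intensity = 0.045944 / 0.442641 × 100 = 10.38

10.38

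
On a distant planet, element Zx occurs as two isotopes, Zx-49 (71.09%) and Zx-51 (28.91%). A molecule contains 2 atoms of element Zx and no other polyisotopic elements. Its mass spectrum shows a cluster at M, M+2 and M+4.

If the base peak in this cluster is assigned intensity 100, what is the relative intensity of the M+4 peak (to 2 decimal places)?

16.54

(0.7109 + 0.2891)^2 gives M 0.5054, M+2 0.4110, M+4 0.0836; the largest is M.
P(M) = C(2,0) × 0.7109^2 × 0.2891^0 = 1 × 0.50537881 × 1.0000 = 0.505379 (base)
P(M+4) = C(2,2) × 0.7109^0 × 0.2891^2 = 1 × 1.0000 × 0.08357881 = 0.083579
Relative intensity = 0.083579 / 0.505379 × 100 = 16.54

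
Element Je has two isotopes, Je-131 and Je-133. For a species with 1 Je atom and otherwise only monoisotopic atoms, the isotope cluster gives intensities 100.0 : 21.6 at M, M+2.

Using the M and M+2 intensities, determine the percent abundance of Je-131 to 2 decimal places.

82.24%

Write p for the Je-131 fraction. I(M+2)/I(M) = [C(1,1)·p^0·(1−p)] / p^1 = 1·(1−p)/p = 21.6/100.0 = 0.2160
(1−p)/p = 0.2160/1 = 0.2160  ⇒  p = 1/(1 + 0.2160) = 0.8224
Je-131: 82.24%, Je-133: 17.76%.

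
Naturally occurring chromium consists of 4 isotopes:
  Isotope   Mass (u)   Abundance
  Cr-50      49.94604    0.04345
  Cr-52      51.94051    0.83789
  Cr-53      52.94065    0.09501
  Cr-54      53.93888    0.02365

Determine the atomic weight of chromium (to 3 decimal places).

Weight each isotope mass by its fractional abundance: 0.04345 × 49.94604 + 0.83789 × 51.94051 + 0.09501 × 52.94065 + 0.02365 × 53.93888
= 2.170155 + 43.520434 + 5.029891 + 1.275655 = 51.996135 u

51.996 u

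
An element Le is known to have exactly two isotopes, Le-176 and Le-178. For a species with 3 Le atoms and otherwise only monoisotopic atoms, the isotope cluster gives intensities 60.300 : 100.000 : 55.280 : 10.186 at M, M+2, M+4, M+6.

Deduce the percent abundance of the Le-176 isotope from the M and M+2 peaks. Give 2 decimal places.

Let p = fractional abundance of Le-176. I(M+2)/I(M) = [C(3,1)·p^2·(1−p)] / p^3 = 3·(1−p)/p = 100.000/60.300 = 1.6584
(1−p)/p = 1.6584/3 = 0.5528  ⇒  p = 1/(1 + 0.5528) = 0.6440
Le-176: 64.40%, Le-178: 35.60%.

64.40%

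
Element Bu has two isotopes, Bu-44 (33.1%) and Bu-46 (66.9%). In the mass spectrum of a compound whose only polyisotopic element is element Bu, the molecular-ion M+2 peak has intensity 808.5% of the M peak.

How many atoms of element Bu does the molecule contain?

For n independent Bu atoms, I(M+2)/I(M) = n · (abundance Bu-46) / (abundance Bu-44) = n · 0.669/0.331.
n = 8.085 × 0.331/0.669 = 4.00 ≈ 4

4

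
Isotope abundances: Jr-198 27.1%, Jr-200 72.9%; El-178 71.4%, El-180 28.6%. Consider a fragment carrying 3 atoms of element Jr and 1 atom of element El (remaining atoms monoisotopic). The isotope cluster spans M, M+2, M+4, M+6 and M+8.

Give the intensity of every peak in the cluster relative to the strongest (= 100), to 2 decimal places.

Element Jr pattern (n=3): 0.01990251 : 0.16061547 : 0.43206153 : 0.38742049
Element El pattern (n=1): 0.7140 : 0.2860
Convolve the two distributions (both contribute in 2-u steps):
  M: 0.01990251×0.7140 = 0.014210
  M+2: 0.01990251×0.2860 + 0.16061547×0.7140 = 0.120372
  M+4: 0.16061547×0.2860 + 0.43206153×0.7140 = 0.354428
  M+6: 0.43206153×0.2860 + 0.38742049×0.7140 = 0.400188
  M+8: 0.38742049×0.2860 = 0.110802
Scale to base peak (0.400188) = 100: 3.55 : 30.08 : 88.57 : 100.00 : 27.69

3.55 : 30.08 : 88.57 : 100.00 : 27.69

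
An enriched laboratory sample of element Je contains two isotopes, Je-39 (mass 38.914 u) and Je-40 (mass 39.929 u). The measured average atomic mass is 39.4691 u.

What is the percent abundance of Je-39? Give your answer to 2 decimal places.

45.31%

With x = fraction of Je-39 (so Je-40 is 1 − x):
38.914·x + 39.929·(1 − x) = 39.4691
(38.914 − 39.929)·x = 39.4691 − 39.929
x = -0.4599 / -1.015 = 0.45310 → 45.31% Je-39, 54.69% Je-40.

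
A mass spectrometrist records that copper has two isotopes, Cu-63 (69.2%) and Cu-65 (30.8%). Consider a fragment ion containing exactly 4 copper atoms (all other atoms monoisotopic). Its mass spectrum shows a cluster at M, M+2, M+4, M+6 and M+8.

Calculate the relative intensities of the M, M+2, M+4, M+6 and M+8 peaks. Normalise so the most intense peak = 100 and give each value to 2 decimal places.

Expanding (0.692 + 0.308)^4:
P(M) = 0.692^4 = 0.229311
P(M+2) = 4 × 0.692^3 × 0.308^1 = 0.408253
P(M+4) = 6 × 0.692^2 × 0.308^2 = 0.272562
P(M+6) = 4 × 0.692^1 × 0.308^3 = 0.080876
P(M+8) = 0.308^4 = 0.008999
The M+2 peak is largest (0.408253); scaling to 100 gives 56.17 : 100.00 : 66.76 : 19.81 : 2.20.

56.17 : 100.00 : 66.76 : 19.81 : 2.20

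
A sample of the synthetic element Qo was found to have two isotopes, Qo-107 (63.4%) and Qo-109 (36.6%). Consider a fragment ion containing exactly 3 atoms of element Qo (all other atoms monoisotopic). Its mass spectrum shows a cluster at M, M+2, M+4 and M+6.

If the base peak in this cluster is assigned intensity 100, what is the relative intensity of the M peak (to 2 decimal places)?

57.74

Term probabilities: M 0.2548, M+2 0.4413, M+4 0.2548, M+6 0.0490. Base peak = M+2.
P(M+2) = C(3,1) × 0.634^2 × 0.366^1 = 3 × 0.401956 × 0.3660 = 0.441348 (base)
P(M) = C(3,0) × 0.634^3 × 0.366^0 = 1 × 0.2548401 × 1.0000 = 0.254840
Relative intensity = 0.254840 / 0.441348 × 100 = 57.74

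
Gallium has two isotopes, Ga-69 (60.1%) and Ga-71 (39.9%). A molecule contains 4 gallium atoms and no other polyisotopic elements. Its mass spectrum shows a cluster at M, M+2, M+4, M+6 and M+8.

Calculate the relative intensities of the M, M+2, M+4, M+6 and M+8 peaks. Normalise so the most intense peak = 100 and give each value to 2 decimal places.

37.66 : 100.00 : 99.58 : 44.08 : 7.32

Expanding (0.601 + 0.399)^4:
P(M) = 0.601^4 = 0.130466
P(M+2) = 4 × 0.601^3 × 0.399^1 = 0.346463
P(M+4) = 6 × 0.601^2 × 0.399^2 = 0.345021
P(M+6) = 4 × 0.601^1 × 0.399^3 = 0.152705
P(M+8) = 0.399^4 = 0.025345
The M+2 peak is largest (0.346463); scaling to 100 gives 37.66 : 100.00 : 99.58 : 44.08 : 7.32.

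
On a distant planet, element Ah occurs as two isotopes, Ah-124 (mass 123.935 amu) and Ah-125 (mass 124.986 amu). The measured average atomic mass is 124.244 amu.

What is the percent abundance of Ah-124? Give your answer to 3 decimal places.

Let x be the fractional abundance of Ah-124; then Ah-125 has abundance 1 − x.
123.935·x + 124.986·(1 − x) = 124.244
(123.935 − 124.986)·x = 124.244 − 124.986
x = -0.742 / -1.051 = 0.70599 → 70.599% Ah-124, 29.401% Ah-125.

70.599%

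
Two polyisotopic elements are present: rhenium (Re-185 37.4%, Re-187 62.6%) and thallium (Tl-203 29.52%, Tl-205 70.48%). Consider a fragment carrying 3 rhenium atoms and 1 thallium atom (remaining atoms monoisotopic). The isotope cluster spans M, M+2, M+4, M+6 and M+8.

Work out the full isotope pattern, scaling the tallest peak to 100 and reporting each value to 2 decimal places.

Rhenium pattern (n=3): 0.05231362 : 0.26268713 : 0.43968487 : 0.24531438
Thallium pattern (n=1): 0.2952 : 0.7048
Convolve the two distributions (both contribute in 2-u steps):
  M: 0.05231362×0.2952 = 0.015443
  M+2: 0.05231362×0.7048 + 0.26268713×0.2952 = 0.114416
  M+4: 0.26268713×0.7048 + 0.43968487×0.2952 = 0.314937
  M+6: 0.43968487×0.7048 + 0.24531438×0.2952 = 0.382307
  M+8: 0.24531438×0.7048 = 0.172898
Scale to base peak (0.382307) = 100: 4.04 : 29.93 : 82.38 : 100.00 : 45.22

4.04 : 29.93 : 82.38 : 100.00 : 45.22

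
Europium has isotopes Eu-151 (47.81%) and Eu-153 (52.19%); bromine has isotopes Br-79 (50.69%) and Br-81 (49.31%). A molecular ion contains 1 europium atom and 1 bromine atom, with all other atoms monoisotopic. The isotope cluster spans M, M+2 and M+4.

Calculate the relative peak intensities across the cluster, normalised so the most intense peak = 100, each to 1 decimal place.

48.4 : 100.0 : 51.4

Europium pattern (n=1): 0.4781 : 0.5219
Bromine pattern (n=1): 0.5069 : 0.4931
Convolve the two distributions (both contribute in 2-u steps):
  M: 0.4781×0.5069 = 0.242349
  M+2: 0.4781×0.4931 + 0.5219×0.5069 = 0.500302
  M+4: 0.5219×0.4931 = 0.257349
Scale to base peak (0.500302) = 100: 48.4 : 100.0 : 51.4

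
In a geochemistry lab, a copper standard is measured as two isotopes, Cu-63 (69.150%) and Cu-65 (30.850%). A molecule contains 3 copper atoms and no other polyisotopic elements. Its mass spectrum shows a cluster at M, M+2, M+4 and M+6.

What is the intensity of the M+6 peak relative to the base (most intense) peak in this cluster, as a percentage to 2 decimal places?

Binomial terms of (0.69150 + 0.30850)^3: M 0.3307, M+2 0.4425, M+4 0.1974, M+6 0.0294 → M+2 is the base peak.
P(M+2) = C(3,1) × 0.69150^2 × 0.30850^1 = 3 × 0.47817225 × 0.3085 = 0.442548 (base)
P(M+6) = C(3,3) × 0.69150^0 × 0.30850^3 = 1 × 1.0000 × 0.02936064 = 0.029361
Relative intensity = 0.029361 / 0.442548 × 100 = 6.63

6.63%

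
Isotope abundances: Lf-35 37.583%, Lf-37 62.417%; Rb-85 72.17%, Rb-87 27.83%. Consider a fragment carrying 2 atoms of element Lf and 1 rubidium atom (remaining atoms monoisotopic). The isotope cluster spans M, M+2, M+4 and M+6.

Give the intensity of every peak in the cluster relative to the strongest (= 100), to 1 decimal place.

Element Lf pattern (n=2): 0.14124819 : 0.46916362 : 0.38958819
Rubidium pattern (n=1): 0.7217 : 0.2783
Convolve the two distributions (both contribute in 2-u steps):
  M: 0.14124819×0.7217 = 0.101939
  M+2: 0.14124819×0.2783 + 0.46916362×0.7217 = 0.377905
  M+4: 0.46916362×0.2783 + 0.38958819×0.7217 = 0.411734
  M+6: 0.38958819×0.2783 = 0.108422
Scale to base peak (0.411734) = 100: 24.8 : 91.8 : 100.0 : 26.3

24.8 : 91.8 : 100.0 : 26.3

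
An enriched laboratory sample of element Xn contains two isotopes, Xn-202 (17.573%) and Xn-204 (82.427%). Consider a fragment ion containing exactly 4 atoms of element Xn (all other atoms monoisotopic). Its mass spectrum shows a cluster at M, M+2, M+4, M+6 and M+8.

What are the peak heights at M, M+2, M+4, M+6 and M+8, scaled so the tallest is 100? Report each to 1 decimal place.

Each Xn atom is independently Xn-202 (p = 0.17573) or Xn-204 (q = 0.82427); the cluster is the binomial expansion (p + q)^4.
P(M) = 0.17573^4 = 0.000954
P(M+2) = 4 × 0.17573^3 × 0.82427^1 = 0.017892
P(M+4) = 6 × 0.17573^2 × 0.82427^2 = 0.125887
P(M+6) = 4 × 0.17573^1 × 0.82427^3 = 0.393654
P(M+8) = 0.82427^4 = 0.461613
The M+8 peak is largest (0.461613); scaling to 100 gives 0.2 : 3.9 : 27.3 : 85.3 : 100.0.

0.2 : 3.9 : 27.3 : 85.3 : 100.0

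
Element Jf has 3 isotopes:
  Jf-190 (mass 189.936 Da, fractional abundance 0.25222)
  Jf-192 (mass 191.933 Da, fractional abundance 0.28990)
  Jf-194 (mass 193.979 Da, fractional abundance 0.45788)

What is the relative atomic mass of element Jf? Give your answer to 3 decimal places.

192.366 Da

The abundance-weighted mean is 0.25222 × 189.936 + 0.28990 × 191.933 + 0.45788 × 193.979
= 47.9057 + 55.6414 + 88.8191 = 192.3662 Da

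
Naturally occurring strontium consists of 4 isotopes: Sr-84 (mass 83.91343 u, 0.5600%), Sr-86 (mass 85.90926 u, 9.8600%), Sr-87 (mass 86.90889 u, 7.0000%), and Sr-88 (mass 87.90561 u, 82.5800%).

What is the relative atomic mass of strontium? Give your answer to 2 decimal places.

87.62 u

Average mass = Σ (abundance × isotope mass) = 0.005600 × 83.91343 + 0.098600 × 85.90926 + 0.070000 × 86.90889 + 0.825800 × 87.90561
= 0.469915 + 8.470653 + 6.083622 + 72.592453 = 87.616643 u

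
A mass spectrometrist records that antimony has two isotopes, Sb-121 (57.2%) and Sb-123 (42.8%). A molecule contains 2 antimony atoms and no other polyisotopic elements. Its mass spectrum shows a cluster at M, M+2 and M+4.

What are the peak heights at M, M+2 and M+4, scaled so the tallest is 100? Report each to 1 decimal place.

66.8 : 100.0 : 37.4

Expanding (0.572 + 0.428)^2:
P(M) = 0.572^2 = 0.327184
P(M+2) = 2 × 0.572^1 × 0.428^1 = 0.489632
P(M+4) = 0.428^2 = 0.183184
The M+2 peak is largest (0.489632); scaling to 100 gives 66.8 : 100.0 : 37.4.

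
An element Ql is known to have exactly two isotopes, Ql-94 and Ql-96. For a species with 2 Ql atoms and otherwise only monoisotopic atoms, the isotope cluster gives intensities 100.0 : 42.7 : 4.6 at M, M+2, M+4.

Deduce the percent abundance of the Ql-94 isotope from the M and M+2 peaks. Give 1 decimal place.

82.4%

Write p for the Ql-94 fraction. I(M+2)/I(M) = [C(2,1)·p^1·(1−p)] / p^2 = 2·(1−p)/p = 42.7/100.0 = 0.4270
(1−p)/p = 0.4270/2 = 0.2135  ⇒  p = 1/(1 + 0.2135) = 0.8241
Ql-94: 82.4%, Ql-96: 17.6%.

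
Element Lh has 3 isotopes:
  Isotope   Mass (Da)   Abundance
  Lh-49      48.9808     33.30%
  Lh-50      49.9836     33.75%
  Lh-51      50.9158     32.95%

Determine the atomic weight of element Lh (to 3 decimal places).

49.957 Da

Average mass = Σ (abundance × isotope mass) = 0.3330 × 48.9808 + 0.3375 × 49.9836 + 0.3295 × 50.9158
= 16.31061 + 16.86947 + 16.77676 = 49.95684 Da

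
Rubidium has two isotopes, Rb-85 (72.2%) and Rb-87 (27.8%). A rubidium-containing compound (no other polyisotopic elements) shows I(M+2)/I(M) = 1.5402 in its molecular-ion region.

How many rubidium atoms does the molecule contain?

The M+2/M ratio from n Rb atoms is n · q/p = n · 0.278/0.722.
n = 1.5402 × 0.722/0.278 = 4.00 ≈ 4

4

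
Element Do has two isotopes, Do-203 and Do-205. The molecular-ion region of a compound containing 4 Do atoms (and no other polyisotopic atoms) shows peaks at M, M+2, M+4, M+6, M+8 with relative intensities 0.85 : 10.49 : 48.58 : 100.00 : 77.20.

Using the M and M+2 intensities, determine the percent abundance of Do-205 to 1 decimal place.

Write p for the Do-203 fraction. I(M+2)/I(M) = [C(4,1)·p^3·(1−p)] / p^4 = 4·(1−p)/p = 10.49/0.85 = 12.3412
(1−p)/p = 12.3412/4 = 3.0853  ⇒  p = 1/(1 + 3.0853) = 0.2448
Do-203: 24.5%, Do-205: 75.5%.

75.5%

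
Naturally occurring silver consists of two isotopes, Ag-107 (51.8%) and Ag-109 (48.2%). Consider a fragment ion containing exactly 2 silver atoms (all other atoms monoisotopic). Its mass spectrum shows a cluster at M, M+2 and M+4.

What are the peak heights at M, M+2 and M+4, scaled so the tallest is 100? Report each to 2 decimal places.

53.73 : 100.00 : 46.53

Each Ag atom is independently Ag-107 (p = 0.518) or Ag-109 (q = 0.482); the cluster is the binomial expansion (p + q)^2.
P(M) = 0.518^2 = 0.268324
P(M+2) = 2 × 0.518^1 × 0.482^1 = 0.499352
P(M+4) = 0.482^2 = 0.232324
The M+2 peak is largest (0.499352); scaling to 100 gives 53.73 : 100.00 : 46.53.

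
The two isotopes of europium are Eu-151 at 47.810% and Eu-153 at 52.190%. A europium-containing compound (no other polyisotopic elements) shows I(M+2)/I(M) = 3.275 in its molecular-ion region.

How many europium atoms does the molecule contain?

3

For n independent Eu atoms, I(M+2)/I(M) = n · (abundance Eu-153) / (abundance Eu-151) = n · 0.52190/0.47810.
n = 3.275 × 0.47810/0.52190 = 3.00 ≈ 3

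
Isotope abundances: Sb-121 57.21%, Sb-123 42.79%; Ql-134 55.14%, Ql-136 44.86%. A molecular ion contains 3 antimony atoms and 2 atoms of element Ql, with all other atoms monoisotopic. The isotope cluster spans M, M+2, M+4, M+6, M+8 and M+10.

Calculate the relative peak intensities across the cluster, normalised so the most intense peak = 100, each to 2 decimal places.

16.69 : 64.61 : 100.00 : 77.35 : 29.90 : 4.62

Antimony pattern (n=3): 0.18724742 : 0.42015297 : 0.3142518 : 0.07834781
Element Ql pattern (n=2): 0.30404196 : 0.49471608 : 0.20124196
Convolve the two distributions (both contribute in 2-u steps):
  M: 0.18724742×0.30404196 = 0.056931
  M+2: 0.18724742×0.49471608 + 0.42015297×0.30404196 = 0.220378
  M+4: 0.18724742×0.20124196 + 0.42015297×0.49471608 + 0.3142518×0.30404196 = 0.341084
  M+6: 0.42015297×0.20124196 + 0.3142518×0.49471608 + 0.07834781×0.30404196 = 0.263839
  M+8: 0.3142518×0.20124196 + 0.07834781×0.49471608 = 0.102001
  M+10: 0.07834781×0.20124196 = 0.015767
Scale to base peak (0.341084) = 100: 16.69 : 64.61 : 100.00 : 77.35 : 29.90 : 4.62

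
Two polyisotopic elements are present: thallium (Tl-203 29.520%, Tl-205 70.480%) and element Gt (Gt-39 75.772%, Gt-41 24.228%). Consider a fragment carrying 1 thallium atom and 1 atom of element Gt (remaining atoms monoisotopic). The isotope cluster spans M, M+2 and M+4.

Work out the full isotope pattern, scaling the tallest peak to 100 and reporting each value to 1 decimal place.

Thallium pattern (n=1): 0.2952 : 0.7048
Element Gt pattern (n=1): 0.75772 : 0.24228
Convolve the two distributions (both contribute in 2-u steps):
  M: 0.2952×0.75772 = 0.223679
  M+2: 0.2952×0.24228 + 0.7048×0.75772 = 0.605562
  M+4: 0.7048×0.24228 = 0.170759
Scale to base peak (0.605562) = 100: 36.9 : 100.0 : 28.2

36.9 : 100.0 : 28.2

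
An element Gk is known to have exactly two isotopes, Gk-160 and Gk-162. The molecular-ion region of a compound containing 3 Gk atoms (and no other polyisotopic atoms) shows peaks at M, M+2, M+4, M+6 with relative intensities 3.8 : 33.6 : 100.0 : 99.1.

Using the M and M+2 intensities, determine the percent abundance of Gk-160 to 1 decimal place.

25.3%

Let p = fractional abundance of Gk-160. I(M+2)/I(M) = [C(3,1)·p^2·(1−p)] / p^3 = 3·(1−p)/p = 33.6/3.8 = 8.8421
(1−p)/p = 8.8421/3 = 2.9474  ⇒  p = 1/(1 + 2.9474) = 0.2533
Gk-160: 25.3%, Gk-162: 74.7%.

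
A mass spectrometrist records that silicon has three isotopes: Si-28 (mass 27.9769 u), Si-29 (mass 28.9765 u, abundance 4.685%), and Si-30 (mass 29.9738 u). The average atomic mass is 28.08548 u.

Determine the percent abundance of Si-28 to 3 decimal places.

92.223%

The remaining 95.315% is split between Si-28 (fraction x) and Si-30 (fraction 0.95315 − x).
Substituting: 27.9769x + 29.9738(0.95315 − x) = 26.727930975
(27.9769 − 29.9738)x = -1.841596495  ⇒  x = 0.92223, y = 0.03092
Si-28: 92.223%, Si-30: 3.092%.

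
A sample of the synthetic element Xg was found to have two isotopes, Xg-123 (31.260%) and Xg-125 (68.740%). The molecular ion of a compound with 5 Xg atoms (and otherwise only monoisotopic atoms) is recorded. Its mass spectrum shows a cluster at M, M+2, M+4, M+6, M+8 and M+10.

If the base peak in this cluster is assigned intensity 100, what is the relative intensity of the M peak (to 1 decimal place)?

0.9

Term probabilities: M 0.0030, M+2 0.0328, M+4 0.1443, M+6 0.3174, M+8 0.3490, M+10 0.1535. Base peak = M+8.
P(M+8) = C(5,4) × 0.31260^1 × 0.68740^4 = 5 × 0.3126 × 0.22327398 = 0.348977 (base)
P(M) = C(5,0) × 0.31260^5 × 0.68740^0 = 1 × 0.002985 × 1.0000 = 0.002985
Relative intensity = 0.002985 / 0.348977 × 100 = 0.9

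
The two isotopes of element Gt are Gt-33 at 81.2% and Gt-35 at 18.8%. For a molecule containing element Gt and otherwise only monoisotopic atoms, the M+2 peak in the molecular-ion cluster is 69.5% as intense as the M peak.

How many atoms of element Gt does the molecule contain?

With n Gt atoms, P(M+2)/P(M) = C(n,1)·p^(n−1)q / p^n = n·q/p = n · 0.188/0.812.
n = 0.695 × 0.812/0.188 = 3.00 ≈ 3

3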